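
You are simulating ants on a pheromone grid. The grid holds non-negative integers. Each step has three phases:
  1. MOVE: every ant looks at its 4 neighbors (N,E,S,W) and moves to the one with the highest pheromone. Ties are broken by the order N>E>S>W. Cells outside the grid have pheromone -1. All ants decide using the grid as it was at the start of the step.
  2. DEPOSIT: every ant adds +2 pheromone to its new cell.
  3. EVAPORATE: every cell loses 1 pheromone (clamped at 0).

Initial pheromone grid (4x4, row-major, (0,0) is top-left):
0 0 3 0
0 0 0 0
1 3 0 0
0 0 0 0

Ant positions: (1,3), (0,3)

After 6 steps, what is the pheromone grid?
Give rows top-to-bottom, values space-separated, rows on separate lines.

After step 1: ants at (0,3),(0,2)
  0 0 4 1
  0 0 0 0
  0 2 0 0
  0 0 0 0
After step 2: ants at (0,2),(0,3)
  0 0 5 2
  0 0 0 0
  0 1 0 0
  0 0 0 0
After step 3: ants at (0,3),(0,2)
  0 0 6 3
  0 0 0 0
  0 0 0 0
  0 0 0 0
After step 4: ants at (0,2),(0,3)
  0 0 7 4
  0 0 0 0
  0 0 0 0
  0 0 0 0
After step 5: ants at (0,3),(0,2)
  0 0 8 5
  0 0 0 0
  0 0 0 0
  0 0 0 0
After step 6: ants at (0,2),(0,3)
  0 0 9 6
  0 0 0 0
  0 0 0 0
  0 0 0 0

0 0 9 6
0 0 0 0
0 0 0 0
0 0 0 0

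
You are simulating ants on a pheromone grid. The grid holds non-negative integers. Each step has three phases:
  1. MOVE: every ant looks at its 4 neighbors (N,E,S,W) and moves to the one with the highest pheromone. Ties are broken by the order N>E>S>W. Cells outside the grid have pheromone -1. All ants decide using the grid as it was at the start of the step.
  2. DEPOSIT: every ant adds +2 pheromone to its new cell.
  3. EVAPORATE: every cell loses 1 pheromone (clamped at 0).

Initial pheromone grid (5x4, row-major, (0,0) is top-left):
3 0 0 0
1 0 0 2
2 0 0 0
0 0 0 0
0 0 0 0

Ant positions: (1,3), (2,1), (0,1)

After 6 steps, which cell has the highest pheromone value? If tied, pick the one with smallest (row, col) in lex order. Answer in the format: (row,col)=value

Answer: (0,0)=7

Derivation:
Step 1: ant0:(1,3)->N->(0,3) | ant1:(2,1)->W->(2,0) | ant2:(0,1)->W->(0,0)
  grid max=4 at (0,0)
Step 2: ant0:(0,3)->S->(1,3) | ant1:(2,0)->N->(1,0) | ant2:(0,0)->E->(0,1)
  grid max=3 at (0,0)
Step 3: ant0:(1,3)->N->(0,3) | ant1:(1,0)->N->(0,0) | ant2:(0,1)->W->(0,0)
  grid max=6 at (0,0)
Step 4: ant0:(0,3)->S->(1,3) | ant1:(0,0)->E->(0,1) | ant2:(0,0)->E->(0,1)
  grid max=5 at (0,0)
Step 5: ant0:(1,3)->N->(0,3) | ant1:(0,1)->W->(0,0) | ant2:(0,1)->W->(0,0)
  grid max=8 at (0,0)
Step 6: ant0:(0,3)->S->(1,3) | ant1:(0,0)->E->(0,1) | ant2:(0,0)->E->(0,1)
  grid max=7 at (0,0)
Final grid:
  7 5 0 0
  0 0 0 2
  0 0 0 0
  0 0 0 0
  0 0 0 0
Max pheromone 7 at (0,0)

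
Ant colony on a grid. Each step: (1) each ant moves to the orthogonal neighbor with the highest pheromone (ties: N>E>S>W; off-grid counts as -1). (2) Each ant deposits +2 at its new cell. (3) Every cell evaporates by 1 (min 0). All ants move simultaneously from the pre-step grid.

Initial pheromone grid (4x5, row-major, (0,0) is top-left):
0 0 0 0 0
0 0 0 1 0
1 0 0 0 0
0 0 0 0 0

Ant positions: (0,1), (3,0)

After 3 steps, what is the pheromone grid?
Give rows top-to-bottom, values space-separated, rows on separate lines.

After step 1: ants at (0,2),(2,0)
  0 0 1 0 0
  0 0 0 0 0
  2 0 0 0 0
  0 0 0 0 0
After step 2: ants at (0,3),(1,0)
  0 0 0 1 0
  1 0 0 0 0
  1 0 0 0 0
  0 0 0 0 0
After step 3: ants at (0,4),(2,0)
  0 0 0 0 1
  0 0 0 0 0
  2 0 0 0 0
  0 0 0 0 0

0 0 0 0 1
0 0 0 0 0
2 0 0 0 0
0 0 0 0 0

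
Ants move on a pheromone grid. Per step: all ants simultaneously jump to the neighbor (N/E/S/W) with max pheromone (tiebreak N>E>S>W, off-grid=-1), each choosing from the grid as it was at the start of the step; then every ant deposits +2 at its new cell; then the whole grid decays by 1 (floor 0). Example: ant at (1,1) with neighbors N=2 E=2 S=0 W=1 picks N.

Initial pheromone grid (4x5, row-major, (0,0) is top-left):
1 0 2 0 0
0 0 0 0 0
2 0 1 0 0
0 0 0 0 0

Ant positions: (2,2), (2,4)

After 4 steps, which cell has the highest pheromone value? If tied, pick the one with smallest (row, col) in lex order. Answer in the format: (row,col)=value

Step 1: ant0:(2,2)->N->(1,2) | ant1:(2,4)->N->(1,4)
  grid max=1 at (0,2)
Step 2: ant0:(1,2)->N->(0,2) | ant1:(1,4)->N->(0,4)
  grid max=2 at (0,2)
Step 3: ant0:(0,2)->E->(0,3) | ant1:(0,4)->S->(1,4)
  grid max=1 at (0,2)
Step 4: ant0:(0,3)->W->(0,2) | ant1:(1,4)->N->(0,4)
  grid max=2 at (0,2)
Final grid:
  0 0 2 0 1
  0 0 0 0 0
  0 0 0 0 0
  0 0 0 0 0
Max pheromone 2 at (0,2)

Answer: (0,2)=2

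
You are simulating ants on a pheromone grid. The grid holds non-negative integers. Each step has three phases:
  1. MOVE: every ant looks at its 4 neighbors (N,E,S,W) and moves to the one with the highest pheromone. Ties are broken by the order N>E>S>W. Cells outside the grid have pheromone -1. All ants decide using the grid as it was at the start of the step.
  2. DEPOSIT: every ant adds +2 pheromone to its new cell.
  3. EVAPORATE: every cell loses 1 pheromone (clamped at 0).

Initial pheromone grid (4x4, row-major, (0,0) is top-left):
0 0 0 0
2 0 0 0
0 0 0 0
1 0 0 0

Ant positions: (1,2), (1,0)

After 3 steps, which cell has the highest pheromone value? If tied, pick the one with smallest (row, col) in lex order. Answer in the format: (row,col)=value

Answer: (0,0)=1

Derivation:
Step 1: ant0:(1,2)->N->(0,2) | ant1:(1,0)->N->(0,0)
  grid max=1 at (0,0)
Step 2: ant0:(0,2)->E->(0,3) | ant1:(0,0)->S->(1,0)
  grid max=2 at (1,0)
Step 3: ant0:(0,3)->S->(1,3) | ant1:(1,0)->N->(0,0)
  grid max=1 at (0,0)
Final grid:
  1 0 0 0
  1 0 0 1
  0 0 0 0
  0 0 0 0
Max pheromone 1 at (0,0)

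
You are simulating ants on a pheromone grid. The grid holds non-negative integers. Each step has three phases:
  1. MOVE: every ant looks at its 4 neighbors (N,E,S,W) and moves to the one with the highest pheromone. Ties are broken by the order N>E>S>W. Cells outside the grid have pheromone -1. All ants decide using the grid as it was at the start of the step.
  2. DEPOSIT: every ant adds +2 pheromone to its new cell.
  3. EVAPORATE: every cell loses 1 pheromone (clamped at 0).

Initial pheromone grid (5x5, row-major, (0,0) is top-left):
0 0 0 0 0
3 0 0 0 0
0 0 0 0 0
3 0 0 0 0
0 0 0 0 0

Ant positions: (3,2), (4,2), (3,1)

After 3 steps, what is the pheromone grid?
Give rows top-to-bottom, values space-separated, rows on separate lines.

After step 1: ants at (2,2),(3,2),(3,0)
  0 0 0 0 0
  2 0 0 0 0
  0 0 1 0 0
  4 0 1 0 0
  0 0 0 0 0
After step 2: ants at (3,2),(2,2),(2,0)
  0 0 0 0 0
  1 0 0 0 0
  1 0 2 0 0
  3 0 2 0 0
  0 0 0 0 0
After step 3: ants at (2,2),(3,2),(3,0)
  0 0 0 0 0
  0 0 0 0 0
  0 0 3 0 0
  4 0 3 0 0
  0 0 0 0 0

0 0 0 0 0
0 0 0 0 0
0 0 3 0 0
4 0 3 0 0
0 0 0 0 0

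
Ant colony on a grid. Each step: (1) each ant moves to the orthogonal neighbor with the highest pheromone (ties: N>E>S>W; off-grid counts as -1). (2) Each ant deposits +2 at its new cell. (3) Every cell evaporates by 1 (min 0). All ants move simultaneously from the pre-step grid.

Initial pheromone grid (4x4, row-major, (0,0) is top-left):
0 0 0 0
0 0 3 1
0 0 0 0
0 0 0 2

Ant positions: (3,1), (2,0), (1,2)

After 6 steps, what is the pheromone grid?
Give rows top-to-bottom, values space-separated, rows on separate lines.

After step 1: ants at (2,1),(1,0),(1,3)
  0 0 0 0
  1 0 2 2
  0 1 0 0
  0 0 0 1
After step 2: ants at (1,1),(0,0),(1,2)
  1 0 0 0
  0 1 3 1
  0 0 0 0
  0 0 0 0
After step 3: ants at (1,2),(0,1),(1,3)
  0 1 0 0
  0 0 4 2
  0 0 0 0
  0 0 0 0
After step 4: ants at (1,3),(0,2),(1,2)
  0 0 1 0
  0 0 5 3
  0 0 0 0
  0 0 0 0
After step 5: ants at (1,2),(1,2),(1,3)
  0 0 0 0
  0 0 8 4
  0 0 0 0
  0 0 0 0
After step 6: ants at (1,3),(1,3),(1,2)
  0 0 0 0
  0 0 9 7
  0 0 0 0
  0 0 0 0

0 0 0 0
0 0 9 7
0 0 0 0
0 0 0 0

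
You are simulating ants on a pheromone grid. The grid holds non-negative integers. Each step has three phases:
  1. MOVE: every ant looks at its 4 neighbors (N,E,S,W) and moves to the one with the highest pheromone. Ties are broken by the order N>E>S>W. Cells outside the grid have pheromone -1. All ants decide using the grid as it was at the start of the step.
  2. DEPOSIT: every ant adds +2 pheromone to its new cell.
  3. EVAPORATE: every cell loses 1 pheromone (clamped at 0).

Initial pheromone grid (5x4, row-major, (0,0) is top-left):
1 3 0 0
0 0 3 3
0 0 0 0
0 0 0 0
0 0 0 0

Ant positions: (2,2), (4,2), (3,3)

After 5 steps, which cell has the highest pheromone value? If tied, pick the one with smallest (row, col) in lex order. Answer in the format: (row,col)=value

Step 1: ant0:(2,2)->N->(1,2) | ant1:(4,2)->N->(3,2) | ant2:(3,3)->N->(2,3)
  grid max=4 at (1,2)
Step 2: ant0:(1,2)->E->(1,3) | ant1:(3,2)->N->(2,2) | ant2:(2,3)->N->(1,3)
  grid max=5 at (1,3)
Step 3: ant0:(1,3)->W->(1,2) | ant1:(2,2)->N->(1,2) | ant2:(1,3)->W->(1,2)
  grid max=8 at (1,2)
Step 4: ant0:(1,2)->E->(1,3) | ant1:(1,2)->E->(1,3) | ant2:(1,2)->E->(1,3)
  grid max=9 at (1,3)
Step 5: ant0:(1,3)->W->(1,2) | ant1:(1,3)->W->(1,2) | ant2:(1,3)->W->(1,2)
  grid max=12 at (1,2)
Final grid:
  0 0 0 0
  0 0 12 8
  0 0 0 0
  0 0 0 0
  0 0 0 0
Max pheromone 12 at (1,2)

Answer: (1,2)=12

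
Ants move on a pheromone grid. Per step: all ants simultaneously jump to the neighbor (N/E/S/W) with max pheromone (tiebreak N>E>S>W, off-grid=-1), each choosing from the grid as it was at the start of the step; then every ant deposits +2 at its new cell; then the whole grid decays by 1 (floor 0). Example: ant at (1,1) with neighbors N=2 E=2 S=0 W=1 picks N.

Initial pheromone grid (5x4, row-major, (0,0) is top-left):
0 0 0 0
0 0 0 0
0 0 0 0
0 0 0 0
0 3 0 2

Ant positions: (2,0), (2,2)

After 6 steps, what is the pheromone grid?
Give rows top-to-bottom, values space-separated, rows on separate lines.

After step 1: ants at (1,0),(1,2)
  0 0 0 0
  1 0 1 0
  0 0 0 0
  0 0 0 0
  0 2 0 1
After step 2: ants at (0,0),(0,2)
  1 0 1 0
  0 0 0 0
  0 0 0 0
  0 0 0 0
  0 1 0 0
After step 3: ants at (0,1),(0,3)
  0 1 0 1
  0 0 0 0
  0 0 0 0
  0 0 0 0
  0 0 0 0
After step 4: ants at (0,2),(1,3)
  0 0 1 0
  0 0 0 1
  0 0 0 0
  0 0 0 0
  0 0 0 0
After step 5: ants at (0,3),(0,3)
  0 0 0 3
  0 0 0 0
  0 0 0 0
  0 0 0 0
  0 0 0 0
After step 6: ants at (1,3),(1,3)
  0 0 0 2
  0 0 0 3
  0 0 0 0
  0 0 0 0
  0 0 0 0

0 0 0 2
0 0 0 3
0 0 0 0
0 0 0 0
0 0 0 0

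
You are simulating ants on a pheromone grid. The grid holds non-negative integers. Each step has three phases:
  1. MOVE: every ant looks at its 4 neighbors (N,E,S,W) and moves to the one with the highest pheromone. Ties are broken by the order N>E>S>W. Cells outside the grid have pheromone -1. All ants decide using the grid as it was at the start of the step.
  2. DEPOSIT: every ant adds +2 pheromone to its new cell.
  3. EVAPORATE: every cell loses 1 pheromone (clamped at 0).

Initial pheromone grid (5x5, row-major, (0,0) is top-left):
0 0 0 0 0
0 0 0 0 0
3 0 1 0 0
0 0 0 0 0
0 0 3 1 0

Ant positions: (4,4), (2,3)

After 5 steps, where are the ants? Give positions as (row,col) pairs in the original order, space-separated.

Step 1: ant0:(4,4)->W->(4,3) | ant1:(2,3)->W->(2,2)
  grid max=2 at (2,0)
Step 2: ant0:(4,3)->W->(4,2) | ant1:(2,2)->N->(1,2)
  grid max=3 at (4,2)
Step 3: ant0:(4,2)->E->(4,3) | ant1:(1,2)->S->(2,2)
  grid max=2 at (2,2)
Step 4: ant0:(4,3)->W->(4,2) | ant1:(2,2)->N->(1,2)
  grid max=3 at (4,2)
Step 5: ant0:(4,2)->E->(4,3) | ant1:(1,2)->S->(2,2)
  grid max=2 at (2,2)

(4,3) (2,2)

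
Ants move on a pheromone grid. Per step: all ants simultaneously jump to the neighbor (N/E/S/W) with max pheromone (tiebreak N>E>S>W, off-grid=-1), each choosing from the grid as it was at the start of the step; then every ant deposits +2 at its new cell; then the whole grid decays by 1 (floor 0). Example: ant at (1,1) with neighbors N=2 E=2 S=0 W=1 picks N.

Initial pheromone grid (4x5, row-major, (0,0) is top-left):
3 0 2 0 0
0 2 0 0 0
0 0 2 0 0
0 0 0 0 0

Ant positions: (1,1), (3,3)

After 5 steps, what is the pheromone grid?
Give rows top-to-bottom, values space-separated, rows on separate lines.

After step 1: ants at (0,1),(2,3)
  2 1 1 0 0
  0 1 0 0 0
  0 0 1 1 0
  0 0 0 0 0
After step 2: ants at (0,0),(2,2)
  3 0 0 0 0
  0 0 0 0 0
  0 0 2 0 0
  0 0 0 0 0
After step 3: ants at (0,1),(1,2)
  2 1 0 0 0
  0 0 1 0 0
  0 0 1 0 0
  0 0 0 0 0
After step 4: ants at (0,0),(2,2)
  3 0 0 0 0
  0 0 0 0 0
  0 0 2 0 0
  0 0 0 0 0
After step 5: ants at (0,1),(1,2)
  2 1 0 0 0
  0 0 1 0 0
  0 0 1 0 0
  0 0 0 0 0

2 1 0 0 0
0 0 1 0 0
0 0 1 0 0
0 0 0 0 0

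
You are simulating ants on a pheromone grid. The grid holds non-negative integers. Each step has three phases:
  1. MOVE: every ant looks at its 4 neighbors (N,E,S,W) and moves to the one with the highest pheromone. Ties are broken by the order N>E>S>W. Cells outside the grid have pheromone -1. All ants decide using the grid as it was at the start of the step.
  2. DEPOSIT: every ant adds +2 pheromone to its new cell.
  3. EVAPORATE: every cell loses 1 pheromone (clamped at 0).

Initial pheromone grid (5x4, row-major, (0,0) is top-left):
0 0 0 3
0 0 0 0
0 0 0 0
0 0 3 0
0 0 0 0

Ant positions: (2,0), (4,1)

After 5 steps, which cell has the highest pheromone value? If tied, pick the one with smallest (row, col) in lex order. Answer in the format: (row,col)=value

Answer: (3,2)=2

Derivation:
Step 1: ant0:(2,0)->N->(1,0) | ant1:(4,1)->N->(3,1)
  grid max=2 at (0,3)
Step 2: ant0:(1,0)->N->(0,0) | ant1:(3,1)->E->(3,2)
  grid max=3 at (3,2)
Step 3: ant0:(0,0)->E->(0,1) | ant1:(3,2)->N->(2,2)
  grid max=2 at (3,2)
Step 4: ant0:(0,1)->E->(0,2) | ant1:(2,2)->S->(3,2)
  grid max=3 at (3,2)
Step 5: ant0:(0,2)->E->(0,3) | ant1:(3,2)->N->(2,2)
  grid max=2 at (3,2)
Final grid:
  0 0 0 1
  0 0 0 0
  0 0 1 0
  0 0 2 0
  0 0 0 0
Max pheromone 2 at (3,2)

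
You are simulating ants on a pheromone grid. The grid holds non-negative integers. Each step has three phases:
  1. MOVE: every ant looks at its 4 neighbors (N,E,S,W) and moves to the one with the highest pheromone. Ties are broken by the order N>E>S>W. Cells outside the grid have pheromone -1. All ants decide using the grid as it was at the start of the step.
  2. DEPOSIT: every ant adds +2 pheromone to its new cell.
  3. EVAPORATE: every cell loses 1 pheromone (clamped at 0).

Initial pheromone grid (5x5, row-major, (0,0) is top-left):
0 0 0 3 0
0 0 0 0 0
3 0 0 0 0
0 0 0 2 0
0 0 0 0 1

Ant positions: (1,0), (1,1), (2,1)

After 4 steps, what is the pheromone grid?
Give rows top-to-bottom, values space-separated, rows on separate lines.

After step 1: ants at (2,0),(0,1),(2,0)
  0 1 0 2 0
  0 0 0 0 0
  6 0 0 0 0
  0 0 0 1 0
  0 0 0 0 0
After step 2: ants at (1,0),(0,2),(1,0)
  0 0 1 1 0
  3 0 0 0 0
  5 0 0 0 0
  0 0 0 0 0
  0 0 0 0 0
After step 3: ants at (2,0),(0,3),(2,0)
  0 0 0 2 0
  2 0 0 0 0
  8 0 0 0 0
  0 0 0 0 0
  0 0 0 0 0
After step 4: ants at (1,0),(0,4),(1,0)
  0 0 0 1 1
  5 0 0 0 0
  7 0 0 0 0
  0 0 0 0 0
  0 0 0 0 0

0 0 0 1 1
5 0 0 0 0
7 0 0 0 0
0 0 0 0 0
0 0 0 0 0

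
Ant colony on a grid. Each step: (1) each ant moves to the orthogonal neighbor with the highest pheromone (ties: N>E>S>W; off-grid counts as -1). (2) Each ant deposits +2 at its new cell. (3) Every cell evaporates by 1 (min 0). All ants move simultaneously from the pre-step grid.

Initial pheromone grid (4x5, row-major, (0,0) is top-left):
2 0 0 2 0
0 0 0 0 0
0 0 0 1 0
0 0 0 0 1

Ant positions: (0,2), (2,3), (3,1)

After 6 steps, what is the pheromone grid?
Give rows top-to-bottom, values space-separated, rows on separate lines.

After step 1: ants at (0,3),(1,3),(2,1)
  1 0 0 3 0
  0 0 0 1 0
  0 1 0 0 0
  0 0 0 0 0
After step 2: ants at (1,3),(0,3),(1,1)
  0 0 0 4 0
  0 1 0 2 0
  0 0 0 0 0
  0 0 0 0 0
After step 3: ants at (0,3),(1,3),(0,1)
  0 1 0 5 0
  0 0 0 3 0
  0 0 0 0 0
  0 0 0 0 0
After step 4: ants at (1,3),(0,3),(0,2)
  0 0 1 6 0
  0 0 0 4 0
  0 0 0 0 0
  0 0 0 0 0
After step 5: ants at (0,3),(1,3),(0,3)
  0 0 0 9 0
  0 0 0 5 0
  0 0 0 0 0
  0 0 0 0 0
After step 6: ants at (1,3),(0,3),(1,3)
  0 0 0 10 0
  0 0 0 8 0
  0 0 0 0 0
  0 0 0 0 0

0 0 0 10 0
0 0 0 8 0
0 0 0 0 0
0 0 0 0 0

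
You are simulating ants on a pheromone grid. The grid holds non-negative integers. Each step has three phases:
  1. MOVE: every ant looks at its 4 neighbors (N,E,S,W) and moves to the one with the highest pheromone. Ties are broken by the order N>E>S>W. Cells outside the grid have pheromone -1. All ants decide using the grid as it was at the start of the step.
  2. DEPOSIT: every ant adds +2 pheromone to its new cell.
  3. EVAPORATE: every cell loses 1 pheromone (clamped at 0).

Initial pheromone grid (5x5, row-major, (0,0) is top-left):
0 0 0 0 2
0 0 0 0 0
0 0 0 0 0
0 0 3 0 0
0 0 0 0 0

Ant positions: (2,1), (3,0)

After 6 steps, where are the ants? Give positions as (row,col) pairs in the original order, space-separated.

Step 1: ant0:(2,1)->N->(1,1) | ant1:(3,0)->N->(2,0)
  grid max=2 at (3,2)
Step 2: ant0:(1,1)->N->(0,1) | ant1:(2,0)->N->(1,0)
  grid max=1 at (0,1)
Step 3: ant0:(0,1)->E->(0,2) | ant1:(1,0)->N->(0,0)
  grid max=1 at (0,0)
Step 4: ant0:(0,2)->E->(0,3) | ant1:(0,0)->E->(0,1)
  grid max=1 at (0,1)
Step 5: ant0:(0,3)->E->(0,4) | ant1:(0,1)->E->(0,2)
  grid max=1 at (0,2)
Step 6: ant0:(0,4)->S->(1,4) | ant1:(0,2)->E->(0,3)
  grid max=1 at (0,3)

(1,4) (0,3)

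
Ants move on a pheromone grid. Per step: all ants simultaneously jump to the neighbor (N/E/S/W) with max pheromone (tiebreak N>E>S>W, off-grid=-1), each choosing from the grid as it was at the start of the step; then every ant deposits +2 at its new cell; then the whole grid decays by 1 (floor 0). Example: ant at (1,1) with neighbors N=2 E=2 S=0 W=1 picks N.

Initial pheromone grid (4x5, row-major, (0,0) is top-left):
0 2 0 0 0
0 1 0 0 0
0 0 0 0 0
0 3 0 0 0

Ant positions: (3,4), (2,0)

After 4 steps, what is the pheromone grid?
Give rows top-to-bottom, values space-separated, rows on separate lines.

After step 1: ants at (2,4),(1,0)
  0 1 0 0 0
  1 0 0 0 0
  0 0 0 0 1
  0 2 0 0 0
After step 2: ants at (1,4),(0,0)
  1 0 0 0 0
  0 0 0 0 1
  0 0 0 0 0
  0 1 0 0 0
After step 3: ants at (0,4),(0,1)
  0 1 0 0 1
  0 0 0 0 0
  0 0 0 0 0
  0 0 0 0 0
After step 4: ants at (1,4),(0,2)
  0 0 1 0 0
  0 0 0 0 1
  0 0 0 0 0
  0 0 0 0 0

0 0 1 0 0
0 0 0 0 1
0 0 0 0 0
0 0 0 0 0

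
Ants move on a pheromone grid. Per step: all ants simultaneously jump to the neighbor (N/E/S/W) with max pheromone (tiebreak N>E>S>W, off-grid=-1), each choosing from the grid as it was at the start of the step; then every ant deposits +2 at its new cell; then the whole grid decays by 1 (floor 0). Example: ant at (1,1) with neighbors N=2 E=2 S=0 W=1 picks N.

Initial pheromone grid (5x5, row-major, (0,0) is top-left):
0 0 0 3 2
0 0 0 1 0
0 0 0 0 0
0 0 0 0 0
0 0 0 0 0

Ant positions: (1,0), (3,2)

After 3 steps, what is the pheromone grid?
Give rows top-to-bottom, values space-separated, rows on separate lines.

After step 1: ants at (0,0),(2,2)
  1 0 0 2 1
  0 0 0 0 0
  0 0 1 0 0
  0 0 0 0 0
  0 0 0 0 0
After step 2: ants at (0,1),(1,2)
  0 1 0 1 0
  0 0 1 0 0
  0 0 0 0 0
  0 0 0 0 0
  0 0 0 0 0
After step 3: ants at (0,2),(0,2)
  0 0 3 0 0
  0 0 0 0 0
  0 0 0 0 0
  0 0 0 0 0
  0 0 0 0 0

0 0 3 0 0
0 0 0 0 0
0 0 0 0 0
0 0 0 0 0
0 0 0 0 0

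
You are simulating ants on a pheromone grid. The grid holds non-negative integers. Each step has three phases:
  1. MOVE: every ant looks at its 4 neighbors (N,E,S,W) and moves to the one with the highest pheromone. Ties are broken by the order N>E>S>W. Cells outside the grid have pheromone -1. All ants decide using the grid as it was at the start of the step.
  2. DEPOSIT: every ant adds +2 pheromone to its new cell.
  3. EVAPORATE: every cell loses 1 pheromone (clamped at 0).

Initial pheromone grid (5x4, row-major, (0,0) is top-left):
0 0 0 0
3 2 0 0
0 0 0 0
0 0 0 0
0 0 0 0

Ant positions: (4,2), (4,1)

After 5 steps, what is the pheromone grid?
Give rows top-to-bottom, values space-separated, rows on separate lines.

After step 1: ants at (3,2),(3,1)
  0 0 0 0
  2 1 0 0
  0 0 0 0
  0 1 1 0
  0 0 0 0
After step 2: ants at (3,1),(3,2)
  0 0 0 0
  1 0 0 0
  0 0 0 0
  0 2 2 0
  0 0 0 0
After step 3: ants at (3,2),(3,1)
  0 0 0 0
  0 0 0 0
  0 0 0 0
  0 3 3 0
  0 0 0 0
After step 4: ants at (3,1),(3,2)
  0 0 0 0
  0 0 0 0
  0 0 0 0
  0 4 4 0
  0 0 0 0
After step 5: ants at (3,2),(3,1)
  0 0 0 0
  0 0 0 0
  0 0 0 0
  0 5 5 0
  0 0 0 0

0 0 0 0
0 0 0 0
0 0 0 0
0 5 5 0
0 0 0 0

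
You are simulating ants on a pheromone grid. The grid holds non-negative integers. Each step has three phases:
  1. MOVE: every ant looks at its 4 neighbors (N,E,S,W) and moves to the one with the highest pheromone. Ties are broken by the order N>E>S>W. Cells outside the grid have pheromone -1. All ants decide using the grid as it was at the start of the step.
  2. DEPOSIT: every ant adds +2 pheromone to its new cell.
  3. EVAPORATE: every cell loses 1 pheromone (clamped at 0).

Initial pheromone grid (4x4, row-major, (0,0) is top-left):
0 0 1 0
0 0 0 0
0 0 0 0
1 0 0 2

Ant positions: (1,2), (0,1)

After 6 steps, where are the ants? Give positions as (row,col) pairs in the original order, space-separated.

Step 1: ant0:(1,2)->N->(0,2) | ant1:(0,1)->E->(0,2)
  grid max=4 at (0,2)
Step 2: ant0:(0,2)->E->(0,3) | ant1:(0,2)->E->(0,3)
  grid max=3 at (0,2)
Step 3: ant0:(0,3)->W->(0,2) | ant1:(0,3)->W->(0,2)
  grid max=6 at (0,2)
Step 4: ant0:(0,2)->E->(0,3) | ant1:(0,2)->E->(0,3)
  grid max=5 at (0,2)
Step 5: ant0:(0,3)->W->(0,2) | ant1:(0,3)->W->(0,2)
  grid max=8 at (0,2)
Step 6: ant0:(0,2)->E->(0,3) | ant1:(0,2)->E->(0,3)
  grid max=7 at (0,2)

(0,3) (0,3)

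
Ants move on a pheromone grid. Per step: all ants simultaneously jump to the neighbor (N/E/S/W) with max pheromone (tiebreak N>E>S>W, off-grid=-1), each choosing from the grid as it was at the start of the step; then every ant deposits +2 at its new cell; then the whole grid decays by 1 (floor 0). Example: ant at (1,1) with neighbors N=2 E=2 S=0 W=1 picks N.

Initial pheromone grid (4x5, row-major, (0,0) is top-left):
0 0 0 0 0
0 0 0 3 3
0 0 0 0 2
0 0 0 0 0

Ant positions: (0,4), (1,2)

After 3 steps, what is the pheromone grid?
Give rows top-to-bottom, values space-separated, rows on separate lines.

After step 1: ants at (1,4),(1,3)
  0 0 0 0 0
  0 0 0 4 4
  0 0 0 0 1
  0 0 0 0 0
After step 2: ants at (1,3),(1,4)
  0 0 0 0 0
  0 0 0 5 5
  0 0 0 0 0
  0 0 0 0 0
After step 3: ants at (1,4),(1,3)
  0 0 0 0 0
  0 0 0 6 6
  0 0 0 0 0
  0 0 0 0 0

0 0 0 0 0
0 0 0 6 6
0 0 0 0 0
0 0 0 0 0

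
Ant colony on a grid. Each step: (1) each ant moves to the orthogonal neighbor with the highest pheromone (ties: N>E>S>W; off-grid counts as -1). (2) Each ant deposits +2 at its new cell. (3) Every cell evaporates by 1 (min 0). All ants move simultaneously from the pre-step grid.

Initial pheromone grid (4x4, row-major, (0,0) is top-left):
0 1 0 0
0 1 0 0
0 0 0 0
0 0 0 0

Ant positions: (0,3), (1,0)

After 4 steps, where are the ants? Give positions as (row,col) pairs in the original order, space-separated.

Step 1: ant0:(0,3)->S->(1,3) | ant1:(1,0)->E->(1,1)
  grid max=2 at (1,1)
Step 2: ant0:(1,3)->N->(0,3) | ant1:(1,1)->N->(0,1)
  grid max=1 at (0,1)
Step 3: ant0:(0,3)->S->(1,3) | ant1:(0,1)->S->(1,1)
  grid max=2 at (1,1)
Step 4: ant0:(1,3)->N->(0,3) | ant1:(1,1)->N->(0,1)
  grid max=1 at (0,1)

(0,3) (0,1)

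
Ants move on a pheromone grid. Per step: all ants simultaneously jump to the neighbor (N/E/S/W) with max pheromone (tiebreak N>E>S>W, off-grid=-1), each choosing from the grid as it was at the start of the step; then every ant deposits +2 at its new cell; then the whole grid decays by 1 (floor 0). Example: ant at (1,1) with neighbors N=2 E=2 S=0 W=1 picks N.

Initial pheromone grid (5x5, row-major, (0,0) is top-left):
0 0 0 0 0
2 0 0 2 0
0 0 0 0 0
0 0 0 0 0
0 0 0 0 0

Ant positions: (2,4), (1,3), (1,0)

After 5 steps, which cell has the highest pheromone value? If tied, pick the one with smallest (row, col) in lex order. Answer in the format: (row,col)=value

Answer: (0,3)=5

Derivation:
Step 1: ant0:(2,4)->N->(1,4) | ant1:(1,3)->N->(0,3) | ant2:(1,0)->N->(0,0)
  grid max=1 at (0,0)
Step 2: ant0:(1,4)->W->(1,3) | ant1:(0,3)->S->(1,3) | ant2:(0,0)->S->(1,0)
  grid max=4 at (1,3)
Step 3: ant0:(1,3)->N->(0,3) | ant1:(1,3)->N->(0,3) | ant2:(1,0)->N->(0,0)
  grid max=3 at (0,3)
Step 4: ant0:(0,3)->S->(1,3) | ant1:(0,3)->S->(1,3) | ant2:(0,0)->S->(1,0)
  grid max=6 at (1,3)
Step 5: ant0:(1,3)->N->(0,3) | ant1:(1,3)->N->(0,3) | ant2:(1,0)->N->(0,0)
  grid max=5 at (0,3)
Final grid:
  1 0 0 5 0
  1 0 0 5 0
  0 0 0 0 0
  0 0 0 0 0
  0 0 0 0 0
Max pheromone 5 at (0,3)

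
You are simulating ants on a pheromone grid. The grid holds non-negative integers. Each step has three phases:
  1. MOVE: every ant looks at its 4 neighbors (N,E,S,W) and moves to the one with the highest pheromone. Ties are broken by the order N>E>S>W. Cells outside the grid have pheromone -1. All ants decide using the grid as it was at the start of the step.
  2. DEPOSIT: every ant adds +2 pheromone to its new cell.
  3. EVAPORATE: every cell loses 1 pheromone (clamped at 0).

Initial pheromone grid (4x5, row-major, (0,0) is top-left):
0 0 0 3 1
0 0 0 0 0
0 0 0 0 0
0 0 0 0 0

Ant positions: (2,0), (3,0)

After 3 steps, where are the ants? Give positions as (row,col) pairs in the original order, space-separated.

Step 1: ant0:(2,0)->N->(1,0) | ant1:(3,0)->N->(2,0)
  grid max=2 at (0,3)
Step 2: ant0:(1,0)->S->(2,0) | ant1:(2,0)->N->(1,0)
  grid max=2 at (1,0)
Step 3: ant0:(2,0)->N->(1,0) | ant1:(1,0)->S->(2,0)
  grid max=3 at (1,0)

(1,0) (2,0)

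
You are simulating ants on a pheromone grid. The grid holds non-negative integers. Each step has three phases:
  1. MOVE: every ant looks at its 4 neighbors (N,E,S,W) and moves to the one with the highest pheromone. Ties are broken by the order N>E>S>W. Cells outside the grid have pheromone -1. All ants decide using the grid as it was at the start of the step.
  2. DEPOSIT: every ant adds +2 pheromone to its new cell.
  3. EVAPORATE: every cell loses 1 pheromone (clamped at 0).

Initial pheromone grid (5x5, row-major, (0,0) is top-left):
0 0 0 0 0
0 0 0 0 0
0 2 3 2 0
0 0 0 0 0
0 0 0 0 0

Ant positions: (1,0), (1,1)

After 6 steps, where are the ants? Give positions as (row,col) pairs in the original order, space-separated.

Step 1: ant0:(1,0)->N->(0,0) | ant1:(1,1)->S->(2,1)
  grid max=3 at (2,1)
Step 2: ant0:(0,0)->E->(0,1) | ant1:(2,1)->E->(2,2)
  grid max=3 at (2,2)
Step 3: ant0:(0,1)->E->(0,2) | ant1:(2,2)->W->(2,1)
  grid max=3 at (2,1)
Step 4: ant0:(0,2)->E->(0,3) | ant1:(2,1)->E->(2,2)
  grid max=3 at (2,2)
Step 5: ant0:(0,3)->E->(0,4) | ant1:(2,2)->W->(2,1)
  grid max=3 at (2,1)
Step 6: ant0:(0,4)->S->(1,4) | ant1:(2,1)->E->(2,2)
  grid max=3 at (2,2)

(1,4) (2,2)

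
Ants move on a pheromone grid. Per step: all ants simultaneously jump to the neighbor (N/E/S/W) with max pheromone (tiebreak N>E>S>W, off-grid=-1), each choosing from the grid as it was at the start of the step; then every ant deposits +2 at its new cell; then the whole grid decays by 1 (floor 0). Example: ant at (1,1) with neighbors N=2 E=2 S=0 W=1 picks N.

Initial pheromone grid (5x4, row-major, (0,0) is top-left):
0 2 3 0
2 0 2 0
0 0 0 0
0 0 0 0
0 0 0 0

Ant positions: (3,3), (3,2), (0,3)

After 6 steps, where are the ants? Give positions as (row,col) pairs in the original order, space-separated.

Step 1: ant0:(3,3)->N->(2,3) | ant1:(3,2)->N->(2,2) | ant2:(0,3)->W->(0,2)
  grid max=4 at (0,2)
Step 2: ant0:(2,3)->W->(2,2) | ant1:(2,2)->N->(1,2) | ant2:(0,2)->S->(1,2)
  grid max=4 at (1,2)
Step 3: ant0:(2,2)->N->(1,2) | ant1:(1,2)->N->(0,2) | ant2:(1,2)->N->(0,2)
  grid max=6 at (0,2)
Step 4: ant0:(1,2)->N->(0,2) | ant1:(0,2)->S->(1,2) | ant2:(0,2)->S->(1,2)
  grid max=8 at (1,2)
Step 5: ant0:(0,2)->S->(1,2) | ant1:(1,2)->N->(0,2) | ant2:(1,2)->N->(0,2)
  grid max=10 at (0,2)
Step 6: ant0:(1,2)->N->(0,2) | ant1:(0,2)->S->(1,2) | ant2:(0,2)->S->(1,2)
  grid max=12 at (1,2)

(0,2) (1,2) (1,2)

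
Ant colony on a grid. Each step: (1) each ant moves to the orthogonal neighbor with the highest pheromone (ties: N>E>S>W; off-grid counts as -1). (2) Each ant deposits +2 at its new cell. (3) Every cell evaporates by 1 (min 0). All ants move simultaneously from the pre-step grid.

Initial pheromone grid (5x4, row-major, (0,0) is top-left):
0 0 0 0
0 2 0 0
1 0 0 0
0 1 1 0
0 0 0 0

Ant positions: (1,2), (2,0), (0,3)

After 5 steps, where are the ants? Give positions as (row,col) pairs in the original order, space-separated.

Step 1: ant0:(1,2)->W->(1,1) | ant1:(2,0)->N->(1,0) | ant2:(0,3)->S->(1,3)
  grid max=3 at (1,1)
Step 2: ant0:(1,1)->W->(1,0) | ant1:(1,0)->E->(1,1) | ant2:(1,3)->N->(0,3)
  grid max=4 at (1,1)
Step 3: ant0:(1,0)->E->(1,1) | ant1:(1,1)->W->(1,0) | ant2:(0,3)->S->(1,3)
  grid max=5 at (1,1)
Step 4: ant0:(1,1)->W->(1,0) | ant1:(1,0)->E->(1,1) | ant2:(1,3)->N->(0,3)
  grid max=6 at (1,1)
Step 5: ant0:(1,0)->E->(1,1) | ant1:(1,1)->W->(1,0) | ant2:(0,3)->S->(1,3)
  grid max=7 at (1,1)

(1,1) (1,0) (1,3)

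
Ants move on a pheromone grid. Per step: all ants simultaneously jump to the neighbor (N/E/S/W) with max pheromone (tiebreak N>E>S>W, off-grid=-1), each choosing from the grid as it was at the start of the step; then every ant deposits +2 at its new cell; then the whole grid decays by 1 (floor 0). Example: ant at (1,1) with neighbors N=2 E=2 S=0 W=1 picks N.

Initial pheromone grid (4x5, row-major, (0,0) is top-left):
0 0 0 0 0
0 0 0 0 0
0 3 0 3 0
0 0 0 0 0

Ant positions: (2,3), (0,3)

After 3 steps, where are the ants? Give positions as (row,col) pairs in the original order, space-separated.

Step 1: ant0:(2,3)->N->(1,3) | ant1:(0,3)->E->(0,4)
  grid max=2 at (2,1)
Step 2: ant0:(1,3)->S->(2,3) | ant1:(0,4)->S->(1,4)
  grid max=3 at (2,3)
Step 3: ant0:(2,3)->N->(1,3) | ant1:(1,4)->N->(0,4)
  grid max=2 at (2,3)

(1,3) (0,4)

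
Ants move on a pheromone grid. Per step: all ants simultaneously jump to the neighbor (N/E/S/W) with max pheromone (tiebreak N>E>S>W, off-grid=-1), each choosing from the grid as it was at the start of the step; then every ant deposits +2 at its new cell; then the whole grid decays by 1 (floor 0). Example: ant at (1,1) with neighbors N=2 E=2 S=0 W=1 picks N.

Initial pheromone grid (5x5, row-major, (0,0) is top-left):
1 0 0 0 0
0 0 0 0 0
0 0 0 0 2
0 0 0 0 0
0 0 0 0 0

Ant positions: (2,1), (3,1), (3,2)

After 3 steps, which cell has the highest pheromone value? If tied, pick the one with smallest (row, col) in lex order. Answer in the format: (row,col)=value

Step 1: ant0:(2,1)->N->(1,1) | ant1:(3,1)->N->(2,1) | ant2:(3,2)->N->(2,2)
  grid max=1 at (1,1)
Step 2: ant0:(1,1)->S->(2,1) | ant1:(2,1)->N->(1,1) | ant2:(2,2)->W->(2,1)
  grid max=4 at (2,1)
Step 3: ant0:(2,1)->N->(1,1) | ant1:(1,1)->S->(2,1) | ant2:(2,1)->N->(1,1)
  grid max=5 at (1,1)
Final grid:
  0 0 0 0 0
  0 5 0 0 0
  0 5 0 0 0
  0 0 0 0 0
  0 0 0 0 0
Max pheromone 5 at (1,1)

Answer: (1,1)=5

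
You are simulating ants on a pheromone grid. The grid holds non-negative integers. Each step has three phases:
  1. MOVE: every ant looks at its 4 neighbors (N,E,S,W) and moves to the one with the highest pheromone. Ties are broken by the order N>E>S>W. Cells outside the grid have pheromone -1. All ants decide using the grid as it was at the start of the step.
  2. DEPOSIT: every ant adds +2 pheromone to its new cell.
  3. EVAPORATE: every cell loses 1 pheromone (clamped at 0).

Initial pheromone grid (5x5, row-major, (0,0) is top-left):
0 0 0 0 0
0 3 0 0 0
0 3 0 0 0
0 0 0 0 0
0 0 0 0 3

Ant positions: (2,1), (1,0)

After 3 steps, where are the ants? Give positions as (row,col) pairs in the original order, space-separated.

Step 1: ant0:(2,1)->N->(1,1) | ant1:(1,0)->E->(1,1)
  grid max=6 at (1,1)
Step 2: ant0:(1,1)->S->(2,1) | ant1:(1,1)->S->(2,1)
  grid max=5 at (1,1)
Step 3: ant0:(2,1)->N->(1,1) | ant1:(2,1)->N->(1,1)
  grid max=8 at (1,1)

(1,1) (1,1)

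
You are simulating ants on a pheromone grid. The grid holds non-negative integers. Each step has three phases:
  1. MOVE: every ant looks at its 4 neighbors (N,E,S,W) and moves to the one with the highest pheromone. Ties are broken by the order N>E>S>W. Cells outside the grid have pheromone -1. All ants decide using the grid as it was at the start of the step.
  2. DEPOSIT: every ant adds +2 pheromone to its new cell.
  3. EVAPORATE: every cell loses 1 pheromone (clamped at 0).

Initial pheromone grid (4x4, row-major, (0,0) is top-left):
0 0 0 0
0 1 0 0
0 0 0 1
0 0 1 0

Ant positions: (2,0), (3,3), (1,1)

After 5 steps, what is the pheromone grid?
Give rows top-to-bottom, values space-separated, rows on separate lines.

After step 1: ants at (1,0),(2,3),(0,1)
  0 1 0 0
  1 0 0 0
  0 0 0 2
  0 0 0 0
After step 2: ants at (0,0),(1,3),(0,2)
  1 0 1 0
  0 0 0 1
  0 0 0 1
  0 0 0 0
After step 3: ants at (0,1),(2,3),(0,3)
  0 1 0 1
  0 0 0 0
  0 0 0 2
  0 0 0 0
After step 4: ants at (0,2),(1,3),(1,3)
  0 0 1 0
  0 0 0 3
  0 0 0 1
  0 0 0 0
After step 5: ants at (0,3),(2,3),(2,3)
  0 0 0 1
  0 0 0 2
  0 0 0 4
  0 0 0 0

0 0 0 1
0 0 0 2
0 0 0 4
0 0 0 0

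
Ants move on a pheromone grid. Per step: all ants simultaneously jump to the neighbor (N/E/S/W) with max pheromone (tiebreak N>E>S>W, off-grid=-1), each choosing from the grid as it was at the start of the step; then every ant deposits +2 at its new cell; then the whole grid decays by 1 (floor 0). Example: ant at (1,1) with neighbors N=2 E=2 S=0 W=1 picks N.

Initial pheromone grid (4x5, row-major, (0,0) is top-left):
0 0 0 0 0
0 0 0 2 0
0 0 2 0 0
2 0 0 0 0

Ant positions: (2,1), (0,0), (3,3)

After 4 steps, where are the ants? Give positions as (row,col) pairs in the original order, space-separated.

Step 1: ant0:(2,1)->E->(2,2) | ant1:(0,0)->E->(0,1) | ant2:(3,3)->N->(2,3)
  grid max=3 at (2,2)
Step 2: ant0:(2,2)->E->(2,3) | ant1:(0,1)->E->(0,2) | ant2:(2,3)->W->(2,2)
  grid max=4 at (2,2)
Step 3: ant0:(2,3)->W->(2,2) | ant1:(0,2)->E->(0,3) | ant2:(2,2)->E->(2,3)
  grid max=5 at (2,2)
Step 4: ant0:(2,2)->E->(2,3) | ant1:(0,3)->E->(0,4) | ant2:(2,3)->W->(2,2)
  grid max=6 at (2,2)

(2,3) (0,4) (2,2)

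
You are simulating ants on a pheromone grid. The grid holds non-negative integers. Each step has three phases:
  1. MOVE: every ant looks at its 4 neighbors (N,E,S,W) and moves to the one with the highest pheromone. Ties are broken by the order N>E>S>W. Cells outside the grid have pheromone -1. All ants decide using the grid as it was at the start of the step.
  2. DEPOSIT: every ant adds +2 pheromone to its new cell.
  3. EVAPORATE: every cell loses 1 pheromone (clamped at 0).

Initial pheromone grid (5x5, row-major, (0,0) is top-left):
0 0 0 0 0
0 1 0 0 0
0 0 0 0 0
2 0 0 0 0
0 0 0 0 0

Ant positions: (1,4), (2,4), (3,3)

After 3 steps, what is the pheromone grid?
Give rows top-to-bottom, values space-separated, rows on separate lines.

After step 1: ants at (0,4),(1,4),(2,3)
  0 0 0 0 1
  0 0 0 0 1
  0 0 0 1 0
  1 0 0 0 0
  0 0 0 0 0
After step 2: ants at (1,4),(0,4),(1,3)
  0 0 0 0 2
  0 0 0 1 2
  0 0 0 0 0
  0 0 0 0 0
  0 0 0 0 0
After step 3: ants at (0,4),(1,4),(1,4)
  0 0 0 0 3
  0 0 0 0 5
  0 0 0 0 0
  0 0 0 0 0
  0 0 0 0 0

0 0 0 0 3
0 0 0 0 5
0 0 0 0 0
0 0 0 0 0
0 0 0 0 0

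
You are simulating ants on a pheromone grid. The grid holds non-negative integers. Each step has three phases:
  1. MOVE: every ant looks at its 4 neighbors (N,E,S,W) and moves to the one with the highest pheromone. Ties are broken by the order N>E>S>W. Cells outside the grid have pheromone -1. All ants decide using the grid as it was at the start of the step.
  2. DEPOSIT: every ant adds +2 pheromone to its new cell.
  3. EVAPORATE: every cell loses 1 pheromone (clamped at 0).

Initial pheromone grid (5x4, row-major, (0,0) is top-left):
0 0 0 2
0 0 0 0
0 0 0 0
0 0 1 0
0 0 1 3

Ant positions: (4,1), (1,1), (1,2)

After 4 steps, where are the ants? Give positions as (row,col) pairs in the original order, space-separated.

Step 1: ant0:(4,1)->E->(4,2) | ant1:(1,1)->N->(0,1) | ant2:(1,2)->N->(0,2)
  grid max=2 at (4,2)
Step 2: ant0:(4,2)->E->(4,3) | ant1:(0,1)->E->(0,2) | ant2:(0,2)->E->(0,3)
  grid max=3 at (4,3)
Step 3: ant0:(4,3)->W->(4,2) | ant1:(0,2)->E->(0,3) | ant2:(0,3)->W->(0,2)
  grid max=3 at (0,2)
Step 4: ant0:(4,2)->E->(4,3) | ant1:(0,3)->W->(0,2) | ant2:(0,2)->E->(0,3)
  grid max=4 at (0,2)

(4,3) (0,2) (0,3)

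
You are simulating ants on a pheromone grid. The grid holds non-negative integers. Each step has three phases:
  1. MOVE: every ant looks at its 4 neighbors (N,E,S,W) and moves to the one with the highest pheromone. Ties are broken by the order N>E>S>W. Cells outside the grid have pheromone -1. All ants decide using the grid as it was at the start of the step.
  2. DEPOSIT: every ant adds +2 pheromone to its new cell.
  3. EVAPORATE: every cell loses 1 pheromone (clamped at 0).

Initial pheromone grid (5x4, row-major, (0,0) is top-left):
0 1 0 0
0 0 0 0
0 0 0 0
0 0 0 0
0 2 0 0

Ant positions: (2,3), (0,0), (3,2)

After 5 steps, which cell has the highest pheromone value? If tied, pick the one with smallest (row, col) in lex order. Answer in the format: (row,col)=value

Answer: (0,2)=8

Derivation:
Step 1: ant0:(2,3)->N->(1,3) | ant1:(0,0)->E->(0,1) | ant2:(3,2)->N->(2,2)
  grid max=2 at (0,1)
Step 2: ant0:(1,3)->N->(0,3) | ant1:(0,1)->E->(0,2) | ant2:(2,2)->N->(1,2)
  grid max=1 at (0,1)
Step 3: ant0:(0,3)->W->(0,2) | ant1:(0,2)->E->(0,3) | ant2:(1,2)->N->(0,2)
  grid max=4 at (0,2)
Step 4: ant0:(0,2)->E->(0,3) | ant1:(0,3)->W->(0,2) | ant2:(0,2)->E->(0,3)
  grid max=5 at (0,2)
Step 5: ant0:(0,3)->W->(0,2) | ant1:(0,2)->E->(0,3) | ant2:(0,3)->W->(0,2)
  grid max=8 at (0,2)
Final grid:
  0 0 8 6
  0 0 0 0
  0 0 0 0
  0 0 0 0
  0 0 0 0
Max pheromone 8 at (0,2)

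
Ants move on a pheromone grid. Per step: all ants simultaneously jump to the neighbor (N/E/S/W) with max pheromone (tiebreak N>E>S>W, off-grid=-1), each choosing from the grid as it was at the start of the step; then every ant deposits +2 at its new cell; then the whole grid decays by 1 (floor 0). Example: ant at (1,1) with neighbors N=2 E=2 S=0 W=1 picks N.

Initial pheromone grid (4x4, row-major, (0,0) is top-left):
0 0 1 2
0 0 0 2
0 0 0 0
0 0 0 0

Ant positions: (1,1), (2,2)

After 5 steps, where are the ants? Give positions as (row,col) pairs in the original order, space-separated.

Step 1: ant0:(1,1)->N->(0,1) | ant1:(2,2)->N->(1,2)
  grid max=1 at (0,1)
Step 2: ant0:(0,1)->E->(0,2) | ant1:(1,2)->E->(1,3)
  grid max=2 at (1,3)
Step 3: ant0:(0,2)->E->(0,3) | ant1:(1,3)->N->(0,3)
  grid max=3 at (0,3)
Step 4: ant0:(0,3)->S->(1,3) | ant1:(0,3)->S->(1,3)
  grid max=4 at (1,3)
Step 5: ant0:(1,3)->N->(0,3) | ant1:(1,3)->N->(0,3)
  grid max=5 at (0,3)

(0,3) (0,3)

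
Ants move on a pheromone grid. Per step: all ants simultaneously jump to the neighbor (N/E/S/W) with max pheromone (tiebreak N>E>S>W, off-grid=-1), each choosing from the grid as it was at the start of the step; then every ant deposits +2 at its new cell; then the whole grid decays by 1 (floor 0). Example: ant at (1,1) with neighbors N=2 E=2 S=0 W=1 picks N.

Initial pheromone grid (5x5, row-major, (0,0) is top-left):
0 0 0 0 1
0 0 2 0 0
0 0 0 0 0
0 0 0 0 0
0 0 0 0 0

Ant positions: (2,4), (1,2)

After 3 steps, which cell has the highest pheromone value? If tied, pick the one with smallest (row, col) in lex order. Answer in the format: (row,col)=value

Answer: (0,2)=1

Derivation:
Step 1: ant0:(2,4)->N->(1,4) | ant1:(1,2)->N->(0,2)
  grid max=1 at (0,2)
Step 2: ant0:(1,4)->N->(0,4) | ant1:(0,2)->S->(1,2)
  grid max=2 at (1,2)
Step 3: ant0:(0,4)->S->(1,4) | ant1:(1,2)->N->(0,2)
  grid max=1 at (0,2)
Final grid:
  0 0 1 0 0
  0 0 1 0 1
  0 0 0 0 0
  0 0 0 0 0
  0 0 0 0 0
Max pheromone 1 at (0,2)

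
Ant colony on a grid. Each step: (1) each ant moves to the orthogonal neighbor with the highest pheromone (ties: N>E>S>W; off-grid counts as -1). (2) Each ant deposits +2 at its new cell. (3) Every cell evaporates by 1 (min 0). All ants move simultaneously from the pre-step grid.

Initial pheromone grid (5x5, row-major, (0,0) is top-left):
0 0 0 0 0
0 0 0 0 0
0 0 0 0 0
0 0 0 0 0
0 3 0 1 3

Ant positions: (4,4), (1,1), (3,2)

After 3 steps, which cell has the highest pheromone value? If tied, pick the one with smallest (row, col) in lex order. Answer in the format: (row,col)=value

Answer: (0,2)=2

Derivation:
Step 1: ant0:(4,4)->W->(4,3) | ant1:(1,1)->N->(0,1) | ant2:(3,2)->N->(2,2)
  grid max=2 at (4,1)
Step 2: ant0:(4,3)->E->(4,4) | ant1:(0,1)->E->(0,2) | ant2:(2,2)->N->(1,2)
  grid max=3 at (4,4)
Step 3: ant0:(4,4)->W->(4,3) | ant1:(0,2)->S->(1,2) | ant2:(1,2)->N->(0,2)
  grid max=2 at (0,2)
Final grid:
  0 0 2 0 0
  0 0 2 0 0
  0 0 0 0 0
  0 0 0 0 0
  0 0 0 2 2
Max pheromone 2 at (0,2)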